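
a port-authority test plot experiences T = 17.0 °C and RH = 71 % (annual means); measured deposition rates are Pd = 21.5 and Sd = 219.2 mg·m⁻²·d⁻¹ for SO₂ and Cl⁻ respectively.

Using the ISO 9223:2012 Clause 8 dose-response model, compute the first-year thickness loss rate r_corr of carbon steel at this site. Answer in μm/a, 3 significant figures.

carbon steel: f(T) = -0.054·(T−10) [T>10 °C] = -0.3780
  sulphur-dioxide contribution → 24.74 μm/a
  chloride contribution → 59.26 μm/a
  total first-year rate 84 μm/a

r_corr = 84.0 μm/a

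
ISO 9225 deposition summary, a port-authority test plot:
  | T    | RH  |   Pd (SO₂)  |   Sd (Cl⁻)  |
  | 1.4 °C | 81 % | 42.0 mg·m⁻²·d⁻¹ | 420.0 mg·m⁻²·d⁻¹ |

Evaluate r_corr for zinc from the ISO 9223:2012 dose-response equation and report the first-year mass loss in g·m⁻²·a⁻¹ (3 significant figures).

zinc: T≤10 °C ⇒ hinge +0.038·(1.4−10) = -0.3268
  SO₂ term: 0.0129·42.0^0.44·exp(0.046·81-0.3268) = 2
  Sd branch = 0.0175·Sd^0.57·e^(0.008·RH+0.085·T) = 1.179 μm/a
  r_corr = 2 + 1.179 = 3.179 μm/a
Convert to mass loss: 3.179 μm/a × 7.14 g/cm³ = 22.7 g·m⁻²·a⁻¹

r_corr = 22.7 g·m⁻²·a⁻¹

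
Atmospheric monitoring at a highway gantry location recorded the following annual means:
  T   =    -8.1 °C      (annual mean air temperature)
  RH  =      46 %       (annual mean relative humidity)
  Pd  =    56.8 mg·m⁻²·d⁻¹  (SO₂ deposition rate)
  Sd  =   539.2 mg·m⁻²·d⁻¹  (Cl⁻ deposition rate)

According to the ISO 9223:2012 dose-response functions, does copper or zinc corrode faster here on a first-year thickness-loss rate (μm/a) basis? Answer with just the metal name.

copper: T≤10 °C ⇒ hinge +0.126·(-8.1−10) = -2.2806
  sulphur-dioxide contribution → 0.02337 μm/a
  chloride contribution → 0.1973 μm/a
  total first-year rate 0.2207 μm/a
zinc: T≤10 °C ⇒ hinge +0.038·(-8.1−10) = -0.6878
  sulphur-dioxide contribution → 0.3182 μm/a
  chloride contribution → 0.4581 μm/a
  total first-year rate 0.7763 μm/a
Ordering by μm/a: zinc (0.776) > copper (0.221)

zinc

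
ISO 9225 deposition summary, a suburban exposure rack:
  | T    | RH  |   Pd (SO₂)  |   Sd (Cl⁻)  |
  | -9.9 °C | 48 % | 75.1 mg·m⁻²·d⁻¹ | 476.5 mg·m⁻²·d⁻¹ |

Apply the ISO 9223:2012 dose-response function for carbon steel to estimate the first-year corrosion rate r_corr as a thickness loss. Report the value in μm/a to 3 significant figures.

r_corr = 17.5 μm/a

carbon steel: T≤10 °C ⇒ hinge +0.150·(-9.9−10) = -2.9850
  Pd branch = 1.77·Pd^0.52·e^(0.02·RH+f) = 2.207 μm/a
  Cl⁻ term: 0.102·476.5^0.62·exp(0.033·48+0.04·-9.9) = 15.31
  r_corr = 2.207 + 15.31 = 17.52 μm/a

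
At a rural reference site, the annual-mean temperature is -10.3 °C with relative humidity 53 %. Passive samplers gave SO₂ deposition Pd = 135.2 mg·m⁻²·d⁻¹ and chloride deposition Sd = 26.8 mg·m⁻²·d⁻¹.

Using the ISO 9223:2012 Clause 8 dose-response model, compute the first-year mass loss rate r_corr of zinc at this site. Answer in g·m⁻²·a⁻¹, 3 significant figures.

zinc: temperature factor f = +0.038·(-20.3) = -0.7714
  SO₂ term: 0.0129·135.2^0.44·exp(0.046·53-0.7714) = 0.5916
  Cl⁻ term: 0.0175·26.8^0.57·exp(0.008·53+0.085·-10.3) = 0.07261
  sum: 0.5916 + 0.07261 → r_corr = 0.6642 μm/a
Convert to mass loss: 0.6642 μm/a × 7.14 g/cm³ = 4.742 g·m⁻²·a⁻¹

r_corr = 4.74 g·m⁻²·a⁻¹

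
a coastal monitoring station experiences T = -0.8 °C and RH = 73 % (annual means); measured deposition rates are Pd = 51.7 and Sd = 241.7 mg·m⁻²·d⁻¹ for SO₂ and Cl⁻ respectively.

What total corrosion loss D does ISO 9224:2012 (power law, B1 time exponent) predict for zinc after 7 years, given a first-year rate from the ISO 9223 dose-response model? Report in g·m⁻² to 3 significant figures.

zinc: f(T) = +0.038·(T−10) [T≤10 °C] = -0.4104
  Pd branch = 0.0129·Pd^0.44·e^(0.046·RH+f) = 1.395 μm/a
  Sd branch = 0.0175·Sd^0.57·e^(0.008·RH+0.085·T) = 0.6693 μm/a
  r_corr = 1.395 + 0.6693 = 2.065 μm/a
Power-law: D(7) = r_corr · 7^0.813
  D(7) = 2.065 × 7^0.813 = 2.065 × 4.865 = 10.04 μm
  Mass loss = 10.04 μm × 7.14 g/cm³ = 71.71 g·m⁻²

D(7) = 71.7 g·m⁻²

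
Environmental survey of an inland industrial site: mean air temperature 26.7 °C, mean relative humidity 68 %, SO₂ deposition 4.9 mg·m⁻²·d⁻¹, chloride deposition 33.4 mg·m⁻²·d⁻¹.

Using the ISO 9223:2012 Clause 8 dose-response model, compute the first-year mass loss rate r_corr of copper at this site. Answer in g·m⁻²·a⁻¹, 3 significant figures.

r_corr = 11.2 g·m⁻²·a⁻¹

copper: temperature factor f = -0.080·(16.7) = -1.3360
  Pd branch = 0.0053·Pd^0.26·e^(0.059·RH+f) = 0.1164 μm/a
  Sd branch = 0.01025·Sd^0.27·e^(0.036·RH+0.049·T) = 1.131 μm/a
  sum: 0.1164 + 1.131 → r_corr = 1.247 μm/a
Convert to mass loss: 1.247 μm/a × 8.96 g/cm³ = 11.18 g·m⁻²·a⁻¹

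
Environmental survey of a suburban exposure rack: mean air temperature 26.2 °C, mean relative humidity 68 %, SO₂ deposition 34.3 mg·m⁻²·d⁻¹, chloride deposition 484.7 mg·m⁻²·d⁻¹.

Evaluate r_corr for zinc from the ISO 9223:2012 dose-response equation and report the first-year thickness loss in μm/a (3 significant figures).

zinc: temperature factor f = -0.071·(16.2) = -1.1502
  Pd branch = 0.0129·Pd^0.44·e^(0.046·RH+f) = 0.4416 μm/a
  Cl⁻ term: 0.0175·484.7^0.57·exp(0.008·68+0.085·26.2) = 9.488
  r_corr = 0.4416 + 9.488 = 9.93 μm/a

r_corr = 9.93 μm/a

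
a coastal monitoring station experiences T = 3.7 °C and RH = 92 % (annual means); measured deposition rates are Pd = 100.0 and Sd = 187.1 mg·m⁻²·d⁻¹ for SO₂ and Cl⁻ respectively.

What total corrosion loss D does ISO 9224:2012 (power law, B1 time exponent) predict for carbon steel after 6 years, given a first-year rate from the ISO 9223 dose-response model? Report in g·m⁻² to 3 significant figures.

carbon steel: T≤10 °C ⇒ hinge +0.150·(3.7−10) = -0.9450
  Pd branch = 1.77·Pd^0.52·e^(0.02·RH+f) = 47.5 μm/a
  Cl⁻ term: 0.102·187.1^0.62·exp(0.033·92+0.04·3.7) = 63.11
  r_corr = 47.5 + 63.11 = 110.6 μm/a
Power-law: D(6) = r_corr · 6^0.523
  D(6) = 110.6 × 6^0.523 = 110.6 × 2.553 = 282.3 μm
  Mass loss = 282.3 μm × 7.85 g/cm³ = 2216 g·m⁻²

D(6) = 2.22e+03 g·m⁻²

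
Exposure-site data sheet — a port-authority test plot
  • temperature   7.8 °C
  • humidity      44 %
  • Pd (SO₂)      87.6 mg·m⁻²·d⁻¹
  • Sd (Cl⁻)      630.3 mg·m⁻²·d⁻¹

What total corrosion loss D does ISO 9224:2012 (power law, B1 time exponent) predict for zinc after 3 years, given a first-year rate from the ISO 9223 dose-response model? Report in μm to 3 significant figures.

D(3) = 6.22 μm

zinc: temperature factor f = +0.038·(-2.2) = -0.0836
  SO₂ term: 0.0129·87.6^0.44·exp(0.046·44-0.0836) = 0.6427
  Cl⁻ term: 0.0175·630.3^0.57·exp(0.008·44+0.085·7.8) = 1.904
  sum: 0.6427 + 1.904 → r_corr = 2.546 μm/a
ISO 9224: D(t) = r_corr · t^b with b = 0.813 (zinc, B1)
  D(3) = 2.546 × 3^0.813 = 2.546 × 2.443 = 6.22 μm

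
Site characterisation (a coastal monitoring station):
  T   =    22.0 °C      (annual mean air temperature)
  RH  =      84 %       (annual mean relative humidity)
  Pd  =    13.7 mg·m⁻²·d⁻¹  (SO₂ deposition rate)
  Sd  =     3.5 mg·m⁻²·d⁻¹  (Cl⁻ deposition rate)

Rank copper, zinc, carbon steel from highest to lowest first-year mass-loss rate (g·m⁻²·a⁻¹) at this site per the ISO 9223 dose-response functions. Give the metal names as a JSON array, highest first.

copper: f(T) = -0.080·(T−10) [T>10 °C] = -0.9600
  Pd branch = 0.0053·Pd^0.26·e^(0.059·RH+f) = 0.5692 μm/a
  Cl⁻ term: 0.01025·3.5^0.27·exp(0.036·84+0.049·22.0) = 0.8692
  sum: 0.5692 + 0.8692 → r_corr = 1.438 μm/a
  mass loss = 1.438 μm/a × 8.96 g/cm³ = 12.89 g·m⁻²·a⁻¹
zinc: f(T) = -0.071·(T−10) [T>10 °C] = -0.8520
  Pd branch = 0.0129·Pd^0.44·e^(0.046·RH+f) = 0.8295 μm/a
  Sd branch = 0.0175·Sd^0.57·e^(0.008·RH+0.085·T) = 0.4541 μm/a
  sum: 0.8295 + 0.4541 → r_corr = 1.284 μm/a
  mass loss = 1.284 μm/a × 7.14 g/cm³ = 9.165 g·m⁻²·a⁻¹
carbon steel: f(T) = -0.054·(T−10) [T>10 °C] = -0.6480
  SO₂ term: 1.77·13.7^0.52·exp(0.02·84-0.6480) = 19.38
  Cl⁻ term: 0.102·3.5^0.62·exp(0.033·84+0.04·22.0) = 8.55
  r_corr = 19.38 + 8.55 = 27.93 μm/a
  mass loss = 27.93 μm/a × 7.85 g/cm³ = 219.2 g·m⁻²·a⁻¹
Ordering by g·m⁻²·a⁻¹: carbon steel (219) > copper (12.9) > zinc (9.17)

["carbon steel", "copper", "zinc"]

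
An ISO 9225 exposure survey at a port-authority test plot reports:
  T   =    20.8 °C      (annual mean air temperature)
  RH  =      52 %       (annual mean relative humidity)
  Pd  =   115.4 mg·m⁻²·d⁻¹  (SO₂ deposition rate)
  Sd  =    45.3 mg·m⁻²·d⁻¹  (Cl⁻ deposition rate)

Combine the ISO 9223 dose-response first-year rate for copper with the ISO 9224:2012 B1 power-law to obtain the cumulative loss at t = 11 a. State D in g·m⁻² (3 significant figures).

copper: T>10 °C ⇒ hinge -0.080·(20.8−10) = -0.8640
  SO₂ term: 0.0053·115.4^0.26·exp(0.059·52-0.8640) = 0.1651
  Cl⁻ term: 0.01025·45.3^0.27·exp(0.036·52+0.049·20.8) = 0.517
  r_corr = 0.1651 + 0.517 = 0.6821 μm/a
Long-term exponent b (ISO 9224 Table 2, B1) = 0.667
  D(11) = 0.6821 × 11^0.667 = 0.6821 × 4.95 = 3.376 μm
  Mass loss = 3.376 μm × 8.96 g/cm³ = 30.25 g·m⁻²

D(11) = 30.3 g·m⁻²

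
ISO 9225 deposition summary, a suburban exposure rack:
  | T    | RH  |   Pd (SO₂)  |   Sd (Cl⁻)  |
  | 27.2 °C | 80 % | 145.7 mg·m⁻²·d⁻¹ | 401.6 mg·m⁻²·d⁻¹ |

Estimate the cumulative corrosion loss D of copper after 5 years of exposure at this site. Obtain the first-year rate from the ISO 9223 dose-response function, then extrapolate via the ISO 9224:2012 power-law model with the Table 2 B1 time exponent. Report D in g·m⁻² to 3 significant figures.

D(5) = 106 g·m⁻²

copper: T>10 °C ⇒ hinge -0.080·(27.2−10) = -1.3760
  SO₂ term: 0.0053·145.7^0.26·exp(0.059·80-1.3760) = 0.5483
  Sd branch = 0.01025·Sd^0.27·e^(0.036·RH+0.049·T) = 3.494 μm/a
  sum: 0.5483 + 3.494 → r_corr = 4.043 μm/a
ISO 9224: D(t) = r_corr · t^b with b = 0.667 (copper, B1)
  D(5) = 4.043 × 5^0.667 = 4.043 × 2.926 = 11.83 μm
  Mass loss = 11.83 μm × 8.96 g/cm³ = 106 g·m⁻²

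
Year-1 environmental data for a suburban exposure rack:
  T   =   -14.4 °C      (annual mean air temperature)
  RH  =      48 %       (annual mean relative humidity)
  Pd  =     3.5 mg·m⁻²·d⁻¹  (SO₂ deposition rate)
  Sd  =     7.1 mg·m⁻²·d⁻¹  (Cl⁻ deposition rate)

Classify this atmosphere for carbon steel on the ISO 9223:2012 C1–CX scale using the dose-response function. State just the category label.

C1

carbon steel: f(T) = +0.150·(T−10) [T≤10 °C] = -3.6600
  SO₂ term: 1.77·3.5^0.52·exp(0.02·48-3.6600) = 0.2282
  Cl⁻ term: 0.102·7.1^0.62·exp(0.033·48+0.04·-14.4) = 0.9422
  sum: 0.2282 + 0.9422 → r_corr = 1.17 μm/a
1.17 μm/a falls in (0, 1.3] for carbon steel → category C1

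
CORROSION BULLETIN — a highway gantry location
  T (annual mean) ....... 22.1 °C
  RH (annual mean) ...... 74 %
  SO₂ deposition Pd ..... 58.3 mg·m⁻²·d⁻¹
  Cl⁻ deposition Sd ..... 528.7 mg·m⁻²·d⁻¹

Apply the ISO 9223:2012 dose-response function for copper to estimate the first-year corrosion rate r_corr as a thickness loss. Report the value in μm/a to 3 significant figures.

copper: temperature factor f = -0.080·(12.1) = -0.9680
  Pd branch = 0.0053·Pd^0.26·e^(0.059·RH+f) = 0.4561 μm/a
  Cl⁻ term: 0.01025·528.7^0.27·exp(0.036·74+0.049·22.1) = 2.362
  r_corr = 0.4561 + 2.362 = 2.818 μm/a

r_corr = 2.82 μm/a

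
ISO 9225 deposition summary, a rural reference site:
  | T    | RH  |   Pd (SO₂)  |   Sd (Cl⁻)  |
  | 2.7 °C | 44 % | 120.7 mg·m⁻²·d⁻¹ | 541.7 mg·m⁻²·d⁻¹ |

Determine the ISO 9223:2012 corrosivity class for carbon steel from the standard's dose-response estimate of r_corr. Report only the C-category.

C3

carbon steel: f(T) = +0.150·(T−10) [T≤10 °C] = -1.0950
  SO₂ term: 1.77·120.7^0.52·exp(0.02·44-1.0950) = 17.26
  Cl⁻ term: 0.102·541.7^0.62·exp(0.033·44+0.04·2.7) = 24.05
  sum: 17.26 + 24.05 → r_corr = 41.31 μm/a
ISO 9223 Table 2 (carbon steel): 25 < 41.3 ≤ 50 μm/a ⇒ C3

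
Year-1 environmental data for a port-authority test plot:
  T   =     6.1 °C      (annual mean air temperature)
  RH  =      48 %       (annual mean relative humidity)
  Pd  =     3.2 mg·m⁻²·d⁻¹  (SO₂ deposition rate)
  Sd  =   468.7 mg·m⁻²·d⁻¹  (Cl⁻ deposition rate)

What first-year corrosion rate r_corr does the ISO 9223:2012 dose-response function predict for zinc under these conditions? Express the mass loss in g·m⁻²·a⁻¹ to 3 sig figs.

r_corr = 11.5 g·m⁻²·a⁻¹

zinc: temperature factor f = +0.038·(-3.9) = -0.1482
  SO₂ term: 0.0129·3.2^0.44·exp(0.046·48-0.1482) = 0.1688
  Sd branch = 0.0175·Sd^0.57·e^(0.008·RH+0.085·T) = 1.437 μm/a
  sum: 0.1688 + 1.437 → r_corr = 1.606 μm/a
Convert to mass loss: 1.606 μm/a × 7.14 g/cm³ = 11.46 g·m⁻²·a⁻¹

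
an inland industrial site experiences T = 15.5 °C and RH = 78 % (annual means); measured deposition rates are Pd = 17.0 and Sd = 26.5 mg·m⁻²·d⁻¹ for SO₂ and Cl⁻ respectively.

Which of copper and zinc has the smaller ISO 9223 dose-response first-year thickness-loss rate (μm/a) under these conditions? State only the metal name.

copper: f(T) = -0.080·(T−10) [T>10 °C] = -0.4400
  SO₂ term: 0.0053·17.0^0.26·exp(0.059·78-0.4400) = 0.7108
  Cl⁻ term: 0.01025·26.5^0.27·exp(0.036·78+0.049·15.5) = 0.8797
  r_corr = 0.7108 + 0.8797 = 1.59 μm/a
zinc: T>10 °C ⇒ hinge -0.071·(15.5−10) = -0.3905
  Pd branch = 0.0129·Pd^0.44·e^(0.046·RH+f) = 1.098 μm/a
  Cl⁻ term: 0.0175·26.5^0.57·exp(0.008·78+0.085·15.5) = 0.7897
  sum: 1.098 + 0.7897 → r_corr = 1.888 μm/a
Ordering by μm/a: zinc (1.89) > copper (1.59)

copper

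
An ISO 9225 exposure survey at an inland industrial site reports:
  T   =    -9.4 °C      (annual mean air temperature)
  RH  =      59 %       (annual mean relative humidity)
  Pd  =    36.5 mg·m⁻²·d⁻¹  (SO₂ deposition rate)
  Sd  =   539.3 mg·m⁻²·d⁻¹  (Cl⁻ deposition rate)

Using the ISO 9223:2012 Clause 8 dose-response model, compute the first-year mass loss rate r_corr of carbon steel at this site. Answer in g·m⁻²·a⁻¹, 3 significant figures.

carbon steel: temperature factor f = +0.150·(-19.4) = -2.9100
  sulphur-dioxide contribution → 2.037 μm/a
  chloride contribution → 24.24 μm/a
  total first-year rate 26.28 μm/a
Convert to mass loss: 26.28 μm/a × 7.85 g/cm³ = 206.3 g·m⁻²·a⁻¹

r_corr = 206 g·m⁻²·a⁻¹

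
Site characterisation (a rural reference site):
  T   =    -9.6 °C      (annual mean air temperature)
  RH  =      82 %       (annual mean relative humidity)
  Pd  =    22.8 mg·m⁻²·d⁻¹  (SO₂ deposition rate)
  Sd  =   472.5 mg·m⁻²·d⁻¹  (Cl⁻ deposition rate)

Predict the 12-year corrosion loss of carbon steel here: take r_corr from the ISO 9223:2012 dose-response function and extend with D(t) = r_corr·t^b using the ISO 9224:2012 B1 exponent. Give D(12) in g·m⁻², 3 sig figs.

D(12) = 1.43e+03 g·m⁻²

carbon steel: T≤10 °C ⇒ hinge +0.150·(-9.6−10) = -2.9400
  SO₂ term: 1.77·22.8^0.52·exp(0.02·82-2.9400) = 2.452
  Sd branch = 0.102·Sd^0.62·e^(0.033·RH+0.04·T) = 47.33 μm/a
  r_corr = 2.452 + 47.33 = 49.78 μm/a
Power-law: D(12) = r_corr · 12^0.523
  D(12) = 49.78 × 12^0.523 = 49.78 × 3.668 = 182.6 μm
  Mass loss = 182.6 μm × 7.85 g/cm³ = 1433 g·m⁻²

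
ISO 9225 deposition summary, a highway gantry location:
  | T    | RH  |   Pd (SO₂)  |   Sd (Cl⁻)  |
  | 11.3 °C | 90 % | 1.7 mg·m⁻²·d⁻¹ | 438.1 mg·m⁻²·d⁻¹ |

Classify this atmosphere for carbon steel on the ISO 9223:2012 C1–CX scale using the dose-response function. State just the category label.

carbon steel: temperature factor f = -0.054·(1.3) = -0.0702
  sulphur-dioxide contribution → 13.15 μm/a
  chloride contribution → 135.7 μm/a
  ⇒ r_corr(carbon steel) = 148.8 μm/a
ISO 9223 Table 2 (carbon steel): 80 < 149 ≤ 200 μm/a ⇒ C5

C5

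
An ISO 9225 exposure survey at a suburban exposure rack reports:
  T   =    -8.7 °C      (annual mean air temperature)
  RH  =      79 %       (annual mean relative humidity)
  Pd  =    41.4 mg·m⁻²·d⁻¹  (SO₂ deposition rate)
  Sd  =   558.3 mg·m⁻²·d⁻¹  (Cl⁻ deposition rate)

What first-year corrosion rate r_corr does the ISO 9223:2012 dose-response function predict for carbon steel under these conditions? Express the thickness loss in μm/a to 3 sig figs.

carbon steel: T≤10 °C ⇒ hinge +0.150·(-8.7−10) = -2.8050
  SO₂ term: 1.77·41.4^0.52·exp(0.02·79-2.8050) = 3.604
  Cl⁻ term: 0.102·558.3^0.62·exp(0.033·79+0.04·-8.7) = 49.29
  r_corr = 3.604 + 49.29 = 52.89 μm/a

r_corr = 52.9 μm/a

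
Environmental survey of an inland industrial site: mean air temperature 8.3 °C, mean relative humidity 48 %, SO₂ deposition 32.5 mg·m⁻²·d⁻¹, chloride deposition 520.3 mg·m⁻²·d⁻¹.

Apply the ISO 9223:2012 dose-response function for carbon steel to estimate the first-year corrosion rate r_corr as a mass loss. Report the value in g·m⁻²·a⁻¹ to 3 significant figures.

r_corr = 435 g·m⁻²·a⁻¹

carbon steel: f(T) = +0.150·(T−10) [T≤10 °C] = -0.2550
  Pd branch = 1.77·Pd^0.52·e^(0.02·RH+f) = 21.89 μm/a
  Cl⁻ term: 0.102·520.3^0.62·exp(0.033·48+0.04·8.3) = 33.48
  r_corr = 21.89 + 33.48 = 55.37 μm/a
Convert to mass loss: 55.37 μm/a × 7.85 g/cm³ = 434.7 g·m⁻²·a⁻¹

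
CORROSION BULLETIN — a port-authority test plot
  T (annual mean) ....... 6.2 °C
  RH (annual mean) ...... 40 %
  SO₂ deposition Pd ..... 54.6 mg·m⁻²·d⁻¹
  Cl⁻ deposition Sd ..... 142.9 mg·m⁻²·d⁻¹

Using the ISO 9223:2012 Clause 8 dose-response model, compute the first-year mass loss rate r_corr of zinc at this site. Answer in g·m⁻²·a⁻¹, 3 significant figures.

r_corr = 7.85 g·m⁻²·a⁻¹

zinc: T≤10 °C ⇒ hinge +0.038·(6.2−10) = -0.1444
  SO₂ term: 0.0129·54.6^0.44·exp(0.046·40-0.1444) = 0.4086
  Sd branch = 0.0175·Sd^0.57·e^(0.008·RH+0.085·T) = 0.6906 μm/a
  r_corr = 0.4086 + 0.6906 = 1.099 μm/a
Convert to mass loss: 1.099 μm/a × 7.14 g/cm³ = 7.849 g·m⁻²·a⁻¹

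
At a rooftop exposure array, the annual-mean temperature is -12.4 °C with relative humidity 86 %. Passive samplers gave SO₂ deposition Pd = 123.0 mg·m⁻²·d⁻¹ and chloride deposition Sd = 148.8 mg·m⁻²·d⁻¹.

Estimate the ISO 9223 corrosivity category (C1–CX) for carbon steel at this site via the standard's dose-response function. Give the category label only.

C3

carbon steel: temperature factor f = +0.150·(-22.4) = -3.3600
  SO₂ term: 1.77·123.0^0.52·exp(0.02·86-3.3600) = 4.193
  Sd branch = 0.102·Sd^0.62·e^(0.033·RH+0.04·T) = 23.59 μm/a
  sum: 4.193 + 23.59 → r_corr = 27.78 μm/a
ISO 9223 Table 2 (carbon steel): 25 < 27.8 ≤ 50 μm/a ⇒ C3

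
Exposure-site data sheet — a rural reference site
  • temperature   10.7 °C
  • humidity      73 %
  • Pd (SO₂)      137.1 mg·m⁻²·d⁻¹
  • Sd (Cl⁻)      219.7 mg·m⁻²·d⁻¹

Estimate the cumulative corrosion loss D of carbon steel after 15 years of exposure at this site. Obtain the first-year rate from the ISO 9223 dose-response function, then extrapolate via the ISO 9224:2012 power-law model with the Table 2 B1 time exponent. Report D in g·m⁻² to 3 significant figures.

D(15) = 4.66e+03 g·m⁻²

carbon steel: T>10 °C ⇒ hinge -0.054·(10.7−10) = -0.0378
  Pd branch = 1.77·Pd^0.52·e^(0.02·RH+f) = 94.82 μm/a
  Cl⁻ term: 0.102·219.7^0.62·exp(0.033·73+0.04·10.7) = 49.28
  r_corr = 94.82 + 49.28 = 144.1 μm/a
Power-law: D(15) = r_corr · 15^0.523
  D(15) = 144.1 × 15^0.523 = 144.1 × 4.122 = 593.9 μm
  Mass loss = 593.9 μm × 7.85 g/cm³ = 4662 g·m⁻²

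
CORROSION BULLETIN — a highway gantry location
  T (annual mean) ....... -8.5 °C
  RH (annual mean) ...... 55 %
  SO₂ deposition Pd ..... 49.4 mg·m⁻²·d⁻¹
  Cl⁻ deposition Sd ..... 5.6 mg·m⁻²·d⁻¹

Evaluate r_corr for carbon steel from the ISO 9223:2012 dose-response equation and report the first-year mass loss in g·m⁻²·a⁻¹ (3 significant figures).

r_corr = 30.0 g·m⁻²·a⁻¹

carbon steel: f(T) = +0.150·(T−10) [T≤10 °C] = -2.7750
  SO₂ term: 1.77·49.4^0.52·exp(0.02·55-2.7750) = 2.519
  Sd branch = 0.102·Sd^0.62·e^(0.033·RH+0.04·T) = 1.297 μm/a
  r_corr = 2.519 + 1.297 = 3.817 μm/a
Convert to mass loss: 3.817 μm/a × 7.85 g/cm³ = 29.96 g·m⁻²·a⁻¹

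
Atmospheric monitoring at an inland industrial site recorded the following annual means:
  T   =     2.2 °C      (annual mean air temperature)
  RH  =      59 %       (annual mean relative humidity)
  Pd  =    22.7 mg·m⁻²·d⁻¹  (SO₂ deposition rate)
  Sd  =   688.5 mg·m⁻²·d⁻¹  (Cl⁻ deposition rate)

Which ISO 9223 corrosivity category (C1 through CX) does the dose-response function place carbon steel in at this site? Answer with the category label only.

C4

carbon steel: f(T) = +0.150·(T−10) [T≤10 °C] = -1.1700
  Pd branch = 1.77·Pd^0.52·e^(0.02·RH+f) = 9.067 μm/a
  Sd branch = 0.102·Sd^0.62·e^(0.033·RH+0.04·T) = 44.86 μm/a
  sum: 9.067 + 44.86 → r_corr = 53.93 μm/a
Category bounds: 50…80 μm/a bracket r_corr ⇒ C4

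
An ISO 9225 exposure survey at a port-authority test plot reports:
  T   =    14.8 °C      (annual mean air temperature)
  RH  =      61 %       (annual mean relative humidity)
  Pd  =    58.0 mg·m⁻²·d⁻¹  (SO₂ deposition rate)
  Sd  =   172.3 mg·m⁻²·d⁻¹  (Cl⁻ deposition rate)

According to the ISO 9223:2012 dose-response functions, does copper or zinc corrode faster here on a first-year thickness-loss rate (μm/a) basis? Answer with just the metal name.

zinc

copper: T>10 °C ⇒ hinge -0.080·(14.8−10) = -0.3840
  SO₂ term: 0.0053·58.0^0.26·exp(0.059·61-0.3840) = 0.3793
  Sd branch = 0.01025·Sd^0.27·e^(0.036·RH+0.049·T) = 0.7642 μm/a
  r_corr = 0.3793 + 0.7642 = 1.143 μm/a
zinc: f(T) = -0.071·(T−10) [T>10 °C] = -0.3408
  SO₂ term: 0.0129·58.0^0.44·exp(0.046·61-0.3408) = 0.906
  Sd branch = 0.0175·Sd^0.57·e^(0.008·RH+0.085·T) = 1.888 μm/a
  r_corr = 0.906 + 1.888 = 2.794 μm/a
Ordering by μm/a: zinc (2.79) > copper (1.14)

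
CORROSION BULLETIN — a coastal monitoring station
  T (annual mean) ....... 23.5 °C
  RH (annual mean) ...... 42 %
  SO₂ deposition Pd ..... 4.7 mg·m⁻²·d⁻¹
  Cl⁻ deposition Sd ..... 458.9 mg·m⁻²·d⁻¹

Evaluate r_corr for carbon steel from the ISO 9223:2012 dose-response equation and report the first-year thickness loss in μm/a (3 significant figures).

carbon steel: f(T) = -0.054·(T−10) [T>10 °C] = -0.7290
  SO₂ term: 1.77·4.7^0.52·exp(0.02·42-0.7290) = 4.423
  Sd branch = 0.102·Sd^0.62·e^(0.033·RH+0.04·T) = 46.67 μm/a
  r_corr = 4.423 + 46.67 = 51.09 μm/a

r_corr = 51.1 μm/a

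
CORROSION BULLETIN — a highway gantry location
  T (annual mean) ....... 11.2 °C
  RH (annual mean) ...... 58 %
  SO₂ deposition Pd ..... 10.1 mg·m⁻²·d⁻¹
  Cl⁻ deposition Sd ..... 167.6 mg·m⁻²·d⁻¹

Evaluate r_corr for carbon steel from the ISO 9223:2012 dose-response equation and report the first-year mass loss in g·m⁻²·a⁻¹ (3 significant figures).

carbon steel: f(T) = -0.054·(T−10) [T>10 °C] = -0.0648
  sulphur-dioxide contribution → 17.61 μm/a
  chloride contribution → 25.91 μm/a
  total first-year rate 43.52 μm/a
Convert to mass loss: 43.52 μm/a × 7.85 g/cm³ = 341.7 g·m⁻²·a⁻¹

r_corr = 342 g·m⁻²·a⁻¹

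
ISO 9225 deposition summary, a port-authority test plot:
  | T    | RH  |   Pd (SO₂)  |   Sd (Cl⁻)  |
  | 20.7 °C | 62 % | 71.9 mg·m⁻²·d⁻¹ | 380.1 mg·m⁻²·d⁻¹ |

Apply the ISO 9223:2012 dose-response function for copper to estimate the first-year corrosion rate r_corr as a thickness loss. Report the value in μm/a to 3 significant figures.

copper: T>10 °C ⇒ hinge -0.080·(20.7−10) = -0.8560
  sulphur-dioxide contribution → 0.2654 μm/a
  chloride contribution → 1.31 μm/a
  total first-year rate 1.575 μm/a

r_corr = 1.58 μm/a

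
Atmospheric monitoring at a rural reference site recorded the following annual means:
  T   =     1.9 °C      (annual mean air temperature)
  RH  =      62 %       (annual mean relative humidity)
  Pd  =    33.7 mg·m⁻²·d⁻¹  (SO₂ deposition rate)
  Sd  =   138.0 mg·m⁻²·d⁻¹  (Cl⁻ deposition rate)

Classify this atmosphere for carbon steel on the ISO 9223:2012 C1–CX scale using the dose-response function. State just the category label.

C3

carbon steel: temperature factor f = +0.150·(-8.1) = -1.2150
  sulphur-dioxide contribution → 11.3 μm/a
  chloride contribution → 18.07 μm/a
  total first-year rate 29.37 μm/a
29.4 μm/a falls in (25, 50] for carbon steel → category C3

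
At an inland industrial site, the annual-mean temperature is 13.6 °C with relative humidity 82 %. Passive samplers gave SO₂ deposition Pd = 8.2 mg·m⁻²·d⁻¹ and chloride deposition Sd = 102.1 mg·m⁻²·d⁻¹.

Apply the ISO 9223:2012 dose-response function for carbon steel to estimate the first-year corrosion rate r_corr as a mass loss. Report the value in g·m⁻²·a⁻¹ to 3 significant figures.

r_corr = 540 g·m⁻²·a⁻¹

carbon steel: T>10 °C ⇒ hinge -0.054·(13.6−10) = -0.1944
  SO₂ term: 1.77·8.2^0.52·exp(0.02·82-0.1944) = 22.44
  Sd branch = 0.102·Sd^0.62·e^(0.033·RH+0.04·T) = 46.31 μm/a
  sum: 22.44 + 46.31 → r_corr = 68.75 μm/a
Convert to mass loss: 68.75 μm/a × 7.85 g/cm³ = 539.6 g·m⁻²·a⁻¹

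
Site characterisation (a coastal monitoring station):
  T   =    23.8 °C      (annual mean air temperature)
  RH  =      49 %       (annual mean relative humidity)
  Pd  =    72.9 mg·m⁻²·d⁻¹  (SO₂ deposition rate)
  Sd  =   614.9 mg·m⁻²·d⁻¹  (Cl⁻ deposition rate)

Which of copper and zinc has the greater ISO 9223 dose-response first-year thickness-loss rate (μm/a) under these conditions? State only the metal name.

copper: f(T) = -0.080·(T−10) [T>10 °C] = -1.1040
  Pd branch = 0.0053·Pd^0.26·e^(0.059·RH+f) = 0.09653 μm/a
  Sd branch = 0.01025·Sd^0.27·e^(0.036·RH+0.049·T) = 1.087 μm/a
  sum: 0.09653 + 1.087 → r_corr = 1.184 μm/a
zinc: f(T) = -0.071·(T−10) [T>10 °C] = -0.9798
  Pd branch = 0.0129·Pd^0.44·e^(0.046·RH+f) = 0.3045 μm/a
  Sd branch = 0.0175·Sd^0.57·e^(0.008·RH+0.085·T) = 7.612 μm/a
  r_corr = 0.3045 + 7.612 = 7.916 μm/a
Ordering by μm/a: zinc (7.92) > copper (1.18)

zinc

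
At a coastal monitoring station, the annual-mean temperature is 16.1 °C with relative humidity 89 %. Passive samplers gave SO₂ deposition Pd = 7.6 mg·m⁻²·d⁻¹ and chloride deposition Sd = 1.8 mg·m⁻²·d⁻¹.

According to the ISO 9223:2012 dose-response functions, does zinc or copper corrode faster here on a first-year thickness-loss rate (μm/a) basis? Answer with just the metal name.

zinc: temperature factor f = -0.071·(6.1) = -0.4331
  SO₂ term: 0.0129·7.6^0.44·exp(0.046·89-0.4331) = 1.225
  Sd branch = 0.0175·Sd^0.57·e^(0.008·RH+0.085·T) = 0.1959 μm/a
  sum: 1.225 + 0.1959 → r_corr = 1.421 μm/a
copper: T>10 °C ⇒ hinge -0.080·(16.1−10) = -0.4880
  SO₂ term: 0.0053·7.6^0.26·exp(0.059·89-0.4880) = 1.052
  Sd branch = 0.01025·Sd^0.27·e^(0.036·RH+0.049·T) = 0.6512 μm/a
  sum: 1.052 + 0.6512 → r_corr = 1.703 μm/a
Ordering by μm/a: copper (1.7) > zinc (1.42)

copper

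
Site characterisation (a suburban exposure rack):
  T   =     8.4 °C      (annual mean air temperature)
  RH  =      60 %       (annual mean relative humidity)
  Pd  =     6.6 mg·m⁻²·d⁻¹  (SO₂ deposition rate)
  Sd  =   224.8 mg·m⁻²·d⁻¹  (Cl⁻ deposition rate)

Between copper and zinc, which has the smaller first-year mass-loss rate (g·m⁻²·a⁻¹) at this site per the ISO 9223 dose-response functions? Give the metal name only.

copper: T≤10 °C ⇒ hinge +0.126·(8.4−10) = -0.2016
  Pd branch = 0.0053·Pd^0.26·e^(0.059·RH+f) = 0.2439 μm/a
  Cl⁻ term: 0.01025·224.8^0.27·exp(0.036·60+0.049·8.4) = 0.5788
  r_corr = 0.2439 + 0.5788 = 0.8227 μm/a
  mass loss = 0.8227 μm/a × 8.96 g/cm³ = 7.372 g·m⁻²·a⁻¹
zinc: T≤10 °C ⇒ hinge +0.038·(8.4−10) = -0.0608
  Pd branch = 0.0129·Pd^0.44·e^(0.046·RH+f) = 0.44 μm/a
  Sd branch = 0.0175·Sd^0.57·e^(0.008·RH+0.085·T) = 1.265 μm/a
  r_corr = 0.44 + 1.265 = 1.705 μm/a
  mass loss = 1.705 μm/a × 7.14 g/cm³ = 12.17 g·m⁻²·a⁻¹
Ordering by g·m⁻²·a⁻¹: zinc (12.2) > copper (7.37)

copper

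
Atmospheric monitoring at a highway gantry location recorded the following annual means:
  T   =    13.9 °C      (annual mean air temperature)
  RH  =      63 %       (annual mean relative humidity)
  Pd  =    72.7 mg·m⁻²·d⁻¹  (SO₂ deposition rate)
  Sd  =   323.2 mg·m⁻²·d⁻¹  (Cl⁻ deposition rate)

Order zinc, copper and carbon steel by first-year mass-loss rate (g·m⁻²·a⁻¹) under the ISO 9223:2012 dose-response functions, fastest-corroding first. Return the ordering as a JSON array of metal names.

["carbon steel", "zinc", "copper"]

zinc: f(T) = -0.071·(T−10) [T>10 °C] = -0.2769
  SO₂ term: 0.0129·72.7^0.44·exp(0.046·63-0.2769) = 1.169
  Cl⁻ term: 0.0175·323.2^0.57·exp(0.008·63+0.085·13.9) = 2.544
  sum: 1.169 + 2.544 → r_corr = 3.713 μm/a
  mass loss = 3.713 μm/a × 7.14 g/cm³ = 26.51 g·m⁻²·a⁻¹
copper: f(T) = -0.080·(T−10) [T>10 °C] = -0.3120
  Pd branch = 0.0053·Pd^0.26·e^(0.059·RH+f) = 0.4865 μm/a
  Cl⁻ term: 0.01025·323.2^0.27·exp(0.036·63+0.049·13.9) = 0.9312
  sum: 0.4865 + 0.9312 → r_corr = 1.418 μm/a
  mass loss = 1.418 μm/a × 8.96 g/cm³ = 12.7 g·m⁻²·a⁻¹
carbon steel: f(T) = -0.054·(T−10) [T>10 °C] = -0.2106
  Pd branch = 1.77·Pd^0.52·e^(0.02·RH+f) = 46.96 μm/a
  Cl⁻ term: 0.102·323.2^0.62·exp(0.033·63+0.04·13.9) = 51.15
  r_corr = 46.96 + 51.15 = 98.11 μm/a
  mass loss = 98.11 μm/a × 7.85 g/cm³ = 770.1 g·m⁻²·a⁻¹
Ordering by g·m⁻²·a⁻¹: carbon steel (770) > zinc (26.5) > copper (12.7)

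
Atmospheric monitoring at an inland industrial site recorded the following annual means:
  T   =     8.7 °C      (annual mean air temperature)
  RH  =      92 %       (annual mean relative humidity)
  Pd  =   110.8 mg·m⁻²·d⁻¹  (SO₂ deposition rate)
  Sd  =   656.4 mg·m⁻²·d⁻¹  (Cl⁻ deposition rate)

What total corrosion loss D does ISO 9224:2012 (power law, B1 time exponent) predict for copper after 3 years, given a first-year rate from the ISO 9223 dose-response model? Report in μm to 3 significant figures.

copper: T≤10 °C ⇒ hinge +0.126·(8.7−10) = -0.1638
  sulphur-dioxide contribution → 3.484 μm/a
  chloride contribution → 2.482 μm/a
  total first-year rate 5.966 μm/a
ISO 9224: D(t) = r_corr · t^b with b = 0.667 (copper, B1)
  D(3) = 5.966 × 3^0.667 = 5.966 × 2.081 = 12.42 μm

D(3) = 12.4 μm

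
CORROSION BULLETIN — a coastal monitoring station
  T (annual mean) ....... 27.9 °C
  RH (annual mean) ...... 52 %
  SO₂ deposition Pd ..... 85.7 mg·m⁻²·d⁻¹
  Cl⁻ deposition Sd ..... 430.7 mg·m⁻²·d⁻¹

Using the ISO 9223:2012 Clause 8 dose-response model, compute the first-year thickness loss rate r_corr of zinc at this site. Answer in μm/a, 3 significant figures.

r_corr = 9.30 μm/a

zinc: temperature factor f = -0.071·(17.9) = -1.2709
  Pd branch = 0.0129·Pd^0.44·e^(0.046·RH+f) = 0.2805 μm/a
  Cl⁻ term: 0.0175·430.7^0.57·exp(0.008·52+0.085·27.9) = 9.018
  sum: 0.2805 + 9.018 → r_corr = 9.299 μm/a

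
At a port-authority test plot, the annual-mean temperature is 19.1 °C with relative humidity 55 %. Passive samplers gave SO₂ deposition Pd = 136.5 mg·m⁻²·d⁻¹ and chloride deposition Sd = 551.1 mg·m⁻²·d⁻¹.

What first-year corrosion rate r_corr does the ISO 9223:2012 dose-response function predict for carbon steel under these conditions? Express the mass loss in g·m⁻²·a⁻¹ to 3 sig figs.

carbon steel: f(T) = -0.054·(T−10) [T>10 °C] = -0.4914
  sulphur-dioxide contribution → 41.93 μm/a
  chloride contribution → 67.33 μm/a
  total first-year rate 109.3 μm/a
Convert to mass loss: 109.3 μm/a × 7.85 g/cm³ = 857.7 g·m⁻²·a⁻¹

r_corr = 858 g·m⁻²·a⁻¹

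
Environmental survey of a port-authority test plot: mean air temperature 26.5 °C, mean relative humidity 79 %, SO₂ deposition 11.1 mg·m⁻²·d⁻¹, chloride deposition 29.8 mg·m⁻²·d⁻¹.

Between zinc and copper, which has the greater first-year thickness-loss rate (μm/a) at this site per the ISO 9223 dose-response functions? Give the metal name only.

zinc: T>10 °C ⇒ hinge -0.071·(26.5−10) = -1.1715
  sulphur-dioxide contribution → 0.4365 μm/a
  chloride contribution → 2.168 μm/a
  ⇒ r_corr(zinc) = 2.605 μm/a
copper: temperature factor f = -0.080·(16.5) = -1.3200
  sulphur-dioxide contribution → 0.2799 μm/a
  chloride contribution → 1.614 μm/a
  ⇒ r_corr(copper) = 1.894 μm/a
Ordering by μm/a: zinc (2.6) > copper (1.89)

zinc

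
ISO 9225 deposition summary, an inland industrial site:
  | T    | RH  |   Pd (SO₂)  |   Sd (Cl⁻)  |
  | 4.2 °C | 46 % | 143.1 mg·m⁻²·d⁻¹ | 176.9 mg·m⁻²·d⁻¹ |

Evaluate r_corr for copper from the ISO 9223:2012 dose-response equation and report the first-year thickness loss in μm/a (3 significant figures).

r_corr = 0.407 μm/a

copper: T≤10 °C ⇒ hinge +0.126·(4.2−10) = -0.7308
  sulphur-dioxide contribution → 0.14 μm/a
  chloride contribution → 0.2668 μm/a
  total first-year rate 0.4068 μm/a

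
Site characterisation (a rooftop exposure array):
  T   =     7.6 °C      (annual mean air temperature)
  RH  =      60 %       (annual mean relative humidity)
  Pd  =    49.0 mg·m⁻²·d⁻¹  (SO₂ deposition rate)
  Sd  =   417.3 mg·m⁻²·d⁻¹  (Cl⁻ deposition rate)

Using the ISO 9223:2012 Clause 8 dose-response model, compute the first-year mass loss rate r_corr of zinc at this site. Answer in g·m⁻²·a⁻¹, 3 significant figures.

r_corr = 19.4 g·m⁻²·a⁻¹

zinc: f(T) = +0.038·(T−10) [T≤10 °C] = -0.0912
  sulphur-dioxide contribution → 1.031 μm/a
  chloride contribution → 1.682 μm/a
  total first-year rate 2.713 μm/a
Convert to mass loss: 2.713 μm/a × 7.14 g/cm³ = 19.37 g·m⁻²·a⁻¹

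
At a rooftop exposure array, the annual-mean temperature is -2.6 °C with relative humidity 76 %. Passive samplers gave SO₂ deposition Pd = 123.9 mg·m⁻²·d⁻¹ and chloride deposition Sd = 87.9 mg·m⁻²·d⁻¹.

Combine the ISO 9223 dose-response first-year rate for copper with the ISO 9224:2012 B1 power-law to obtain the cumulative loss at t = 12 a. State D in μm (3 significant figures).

D(12) = 4.21 μm

copper: f(T) = +0.126·(T−10) [T≤10 °C] = -1.5876
  sulphur-dioxide contribution → 0.336 μm/a
  chloride contribution → 0.4661 μm/a
  ⇒ r_corr(copper) = 0.8021 μm/a
Long-term exponent b (ISO 9224 Table 2, B1) = 0.667
  D(12) = 0.8021 × 12^0.667 = 0.8021 × 5.246 = 4.208 μm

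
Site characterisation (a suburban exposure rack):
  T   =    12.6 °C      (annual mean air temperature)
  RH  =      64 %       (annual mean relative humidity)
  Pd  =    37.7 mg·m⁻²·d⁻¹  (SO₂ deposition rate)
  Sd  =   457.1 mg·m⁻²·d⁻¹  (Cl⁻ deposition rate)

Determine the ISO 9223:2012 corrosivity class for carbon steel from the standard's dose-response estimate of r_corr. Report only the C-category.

C5

carbon steel: f(T) = -0.054·(T−10) [T>10 °C] = -0.1404
  SO₂ term: 1.77·37.7^0.52·exp(0.02·64-0.1404) = 36.53
  Cl⁻ term: 0.102·457.1^0.62·exp(0.033·64+0.04·12.6) = 62.22
  sum: 36.53 + 62.22 → r_corr = 98.74 μm/a
ISO 9223 Table 2 (carbon steel): 80 < 98.7 ≤ 200 μm/a ⇒ C5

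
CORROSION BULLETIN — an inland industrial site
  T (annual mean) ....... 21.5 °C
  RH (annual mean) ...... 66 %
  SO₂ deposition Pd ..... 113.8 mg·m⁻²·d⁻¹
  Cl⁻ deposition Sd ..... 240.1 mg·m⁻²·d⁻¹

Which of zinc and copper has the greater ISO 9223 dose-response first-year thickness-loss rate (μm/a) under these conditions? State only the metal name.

zinc: f(T) = -0.071·(T−10) [T>10 °C] = -0.8165
  SO₂ term: 0.0129·113.8^0.44·exp(0.046·66-0.8165) = 0.9533
  Sd branch = 0.0175·Sd^0.57·e^(0.008·RH+0.085·T) = 4.196 μm/a
  sum: 0.9533 + 4.196 → r_corr = 5.149 μm/a
copper: f(T) = -0.080·(T−10) [T>10 °C] = -0.9200
  Pd branch = 0.0053·Pd^0.26·e^(0.059·RH+f) = 0.3552 μm/a
  Cl⁻ term: 0.01025·240.1^0.27·exp(0.036·66+0.049·21.5) = 1.389
  sum: 0.3552 + 1.389 → r_corr = 1.745 μm/a
Ordering by μm/a: zinc (5.15) > copper (1.74)

zinc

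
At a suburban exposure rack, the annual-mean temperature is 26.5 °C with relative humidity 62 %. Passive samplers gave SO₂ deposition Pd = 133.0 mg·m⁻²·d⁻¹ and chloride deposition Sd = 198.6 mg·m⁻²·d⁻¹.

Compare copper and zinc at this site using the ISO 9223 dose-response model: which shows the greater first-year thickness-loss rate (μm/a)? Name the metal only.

copper: T>10 °C ⇒ hinge -0.080·(26.5−10) = -1.3200
  Pd branch = 0.0053·Pd^0.26·e^(0.059·RH+f) = 0.1958 μm/a
  Sd branch = 0.01025·Sd^0.27·e^(0.036·RH+0.049·T) = 1.46 μm/a
  sum: 0.1958 + 1.46 → r_corr = 1.656 μm/a
zinc: T>10 °C ⇒ hinge -0.071·(26.5−10) = -1.1715
  Pd branch = 0.0129·Pd^0.44·e^(0.046·RH+f) = 0.5955 μm/a
  Sd branch = 0.0175·Sd^0.57·e^(0.008·RH+0.085·T) = 5.579 μm/a
  r_corr = 0.5955 + 5.579 = 6.174 μm/a
Ordering by μm/a: zinc (6.17) > copper (1.66)

zinc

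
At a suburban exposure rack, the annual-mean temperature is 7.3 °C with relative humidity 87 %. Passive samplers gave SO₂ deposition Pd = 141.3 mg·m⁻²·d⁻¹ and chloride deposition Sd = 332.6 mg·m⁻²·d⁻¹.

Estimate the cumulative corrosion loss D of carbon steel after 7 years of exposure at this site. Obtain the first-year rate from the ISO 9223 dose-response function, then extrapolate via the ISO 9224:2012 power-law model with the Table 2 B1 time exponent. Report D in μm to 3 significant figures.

D(7) = 488 μm

carbon steel: f(T) = +0.150·(T−10) [T≤10 °C] = -0.4050
  sulphur-dioxide contribution → 88.27 μm/a
  chloride contribution → 88.28 μm/a
  total first-year rate 176.6 μm/a
Power-law: D(7) = r_corr · 7^0.523
  D(7) = 176.6 × 7^0.523 = 176.6 × 2.767 = 488.5 μm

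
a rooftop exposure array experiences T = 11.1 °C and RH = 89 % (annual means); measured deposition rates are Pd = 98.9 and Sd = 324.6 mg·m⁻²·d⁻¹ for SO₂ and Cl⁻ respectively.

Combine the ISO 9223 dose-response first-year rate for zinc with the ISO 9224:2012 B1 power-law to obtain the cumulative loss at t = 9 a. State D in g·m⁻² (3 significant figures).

zinc: temperature factor f = -0.071·(1.1) = -0.0781
  SO₂ term: 0.0129·98.9^0.44·exp(0.046·89-0.0781) = 5.402
  Cl⁻ term: 0.0175·324.6^0.57·exp(0.008·89+0.085·11.1) = 2.474
  sum: 5.402 + 2.474 → r_corr = 7.877 μm/a
Long-term exponent b (ISO 9224 Table 2, B1) = 0.813
  D(9) = 7.877 × 9^0.813 = 7.877 × 5.968 = 47 μm
  Mass loss = 47 μm × 7.14 g/cm³ = 335.6 g·m⁻²

D(9) = 336 g·m⁻²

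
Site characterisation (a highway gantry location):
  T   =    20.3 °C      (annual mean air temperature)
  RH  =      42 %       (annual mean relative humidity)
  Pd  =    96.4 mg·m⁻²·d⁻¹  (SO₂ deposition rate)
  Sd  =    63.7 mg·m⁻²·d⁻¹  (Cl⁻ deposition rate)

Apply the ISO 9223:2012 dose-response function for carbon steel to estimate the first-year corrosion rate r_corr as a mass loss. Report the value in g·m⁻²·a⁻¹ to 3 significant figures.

r_corr = 293 g·m⁻²·a⁻¹

carbon steel: f(T) = -0.054·(T−10) [T>10 °C] = -0.5562
  Pd branch = 1.77·Pd^0.52·e^(0.02·RH+f) = 25.29 μm/a
  Cl⁻ term: 0.102·63.7^0.62·exp(0.033·42+0.04·20.3) = 12.07
  sum: 25.29 + 12.07 → r_corr = 37.36 μm/a
Convert to mass loss: 37.36 μm/a × 7.85 g/cm³ = 293.3 g·m⁻²·a⁻¹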